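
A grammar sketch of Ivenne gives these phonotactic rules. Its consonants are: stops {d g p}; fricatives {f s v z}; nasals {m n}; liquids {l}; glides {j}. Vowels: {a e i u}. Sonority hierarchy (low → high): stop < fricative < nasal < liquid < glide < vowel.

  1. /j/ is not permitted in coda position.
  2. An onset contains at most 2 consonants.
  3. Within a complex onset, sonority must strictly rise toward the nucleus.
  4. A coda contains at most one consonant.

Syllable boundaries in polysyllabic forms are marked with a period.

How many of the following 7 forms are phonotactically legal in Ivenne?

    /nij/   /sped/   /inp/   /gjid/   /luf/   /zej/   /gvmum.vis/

2

/nij/ — violates constraint 1: syllable 1 coda contains /j/ → phonotactically illegal
/sped/ — violates constraint 3: syllable 1 onset /sp/: /s/ (fricative, 2) → /p/ (stop, 1) does not rise → phonotactically illegal
/inp/ — violates constraint 4: syllable 1 coda /np/ has 2 consonants (> 1) → phonotactically illegal
/gjid/ — σ1 onset /gj/ (1→5 rises), coda /d/ ok → phonotactically legal
/luf/ — σ1 onset /l/, coda /f/ ok → phonotactically legal
/zej/ — violates constraint 1: syllable 1 coda contains /j/ → phonotactically illegal
/gvmum.vis/ — violates constraint 2: syllable 1 onset /gvm/ has 3 consonants (> 2) → phonotactically illegal
Phonotactically legal: /gjid/, /luf/ → 2.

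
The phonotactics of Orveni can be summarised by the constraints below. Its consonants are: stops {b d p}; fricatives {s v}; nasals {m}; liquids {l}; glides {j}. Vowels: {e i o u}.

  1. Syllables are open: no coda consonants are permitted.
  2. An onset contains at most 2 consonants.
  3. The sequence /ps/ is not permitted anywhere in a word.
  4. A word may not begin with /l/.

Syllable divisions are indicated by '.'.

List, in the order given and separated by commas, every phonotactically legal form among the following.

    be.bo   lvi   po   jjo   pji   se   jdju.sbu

be.bo — σ1 onset /b/, coda /∅/ ok; σ2 onset /b/, coda /∅/ ok → phonotactically legal
lvi — violates constraint 4: word begins with /l/ → phonotactically illegal
po — σ1 onset /p/, coda /∅/ ok → phonotactically legal
jjo — σ1 onset /jj/ (2C), coda /∅/ ok → phonotactically legal
pji — σ1 onset /pj/ (2C), coda /∅/ ok → phonotactically legal
se — σ1 onset /s/, coda /∅/ ok → phonotactically legal
jdju.sbu — violates constraint 2: syllable 1 onset /jdj/ has 3 consonants (> 2) → phonotactically illegal

be.bo, po, jjo, pji, se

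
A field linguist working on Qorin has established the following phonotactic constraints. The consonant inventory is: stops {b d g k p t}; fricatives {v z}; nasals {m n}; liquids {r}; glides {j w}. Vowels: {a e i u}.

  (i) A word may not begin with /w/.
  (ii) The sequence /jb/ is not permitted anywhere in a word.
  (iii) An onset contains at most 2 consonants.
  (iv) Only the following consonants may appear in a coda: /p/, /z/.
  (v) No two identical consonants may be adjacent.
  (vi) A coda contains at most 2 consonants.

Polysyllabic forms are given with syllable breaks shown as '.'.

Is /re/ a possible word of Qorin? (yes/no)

/re/ — σ1 onset /r/, coda /∅/ ok → phonotactically legal

yes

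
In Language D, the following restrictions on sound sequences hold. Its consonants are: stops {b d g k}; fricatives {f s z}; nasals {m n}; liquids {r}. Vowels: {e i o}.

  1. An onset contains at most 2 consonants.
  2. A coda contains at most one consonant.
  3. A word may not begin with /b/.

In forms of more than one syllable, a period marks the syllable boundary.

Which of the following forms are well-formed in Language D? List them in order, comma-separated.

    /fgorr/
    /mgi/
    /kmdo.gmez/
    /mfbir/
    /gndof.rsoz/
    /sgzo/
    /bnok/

/fgorr/ — violates constraint 2: syllable 1 coda /rr/ has 2 consonants (> 1) → ill-formed
/mgi/ — σ1 onset /mg/ (2C), coda /∅/ ok → well-formed
/kmdo.gmez/ — violates constraint 1: syllable 1 onset /kmd/ has 3 consonants (> 2) → ill-formed
/mfbir/ — violates constraint 1: syllable 1 onset /mfb/ has 3 consonants (> 2) → ill-formed
/gndof.rsoz/ — violates constraint 1: syllable 1 onset /gnd/ has 3 consonants (> 2) → ill-formed
/sgzo/ — violates constraint 1: syllable 1 onset /sgz/ has 3 consonants (> 2) → ill-formed
/bnok/ — violates constraint 3: word begins with /b/ → ill-formed

/mgi/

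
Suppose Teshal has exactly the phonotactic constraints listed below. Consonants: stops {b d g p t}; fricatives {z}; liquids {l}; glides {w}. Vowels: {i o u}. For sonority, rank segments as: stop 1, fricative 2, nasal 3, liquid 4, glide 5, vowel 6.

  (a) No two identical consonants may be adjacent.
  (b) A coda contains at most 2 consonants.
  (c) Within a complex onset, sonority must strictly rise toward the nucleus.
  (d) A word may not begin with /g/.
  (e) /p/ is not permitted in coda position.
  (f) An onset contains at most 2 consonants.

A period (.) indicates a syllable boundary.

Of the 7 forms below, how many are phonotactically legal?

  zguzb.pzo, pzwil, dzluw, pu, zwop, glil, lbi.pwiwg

zguzb.pzo — violates constraint (c): syllable 1 onset /zg/: /z/ (fricative, 2) → /g/ (stop, 1) does not rise → phonotactically illegal
pzwil — violates constraint (f): syllable 1 onset /pzw/ has 3 consonants (> 2) → phonotactically illegal
dzluw — violates constraint (f): syllable 1 onset /dzl/ has 3 consonants (> 2) → phonotactically illegal
pu — σ1 onset /p/, coda /∅/ ok → phonotactically legal
zwop — violates constraint (e): syllable 1 coda contains /p/ → phonotactically illegal
glil — violates constraint (d): word begins with /g/ → phonotactically illegal
lbi.pwiwg — violates constraint (c): syllable 1 onset /lb/: /l/ (liquid, 4) → /b/ (stop, 1) does not rise → phonotactically illegal
Phonotactically legal: pu → 1.

1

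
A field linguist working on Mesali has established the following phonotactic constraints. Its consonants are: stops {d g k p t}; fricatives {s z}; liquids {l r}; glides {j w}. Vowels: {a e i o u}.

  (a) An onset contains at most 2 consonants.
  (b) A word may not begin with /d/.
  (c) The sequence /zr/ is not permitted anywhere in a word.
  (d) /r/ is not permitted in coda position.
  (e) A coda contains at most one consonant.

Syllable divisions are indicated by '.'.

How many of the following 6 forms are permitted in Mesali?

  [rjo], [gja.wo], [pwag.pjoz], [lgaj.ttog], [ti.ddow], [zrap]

5

[rjo] — σ1 onset /rj/ (2C), coda /∅/ ok → permitted
[gja.wo] — σ1 onset /gj/ (2C), coda /∅/ ok; σ2 onset /w/, coda /∅/ ok → permitted
[pwag.pjoz] — σ1 onset /pw/ (2C), coda /g/ ok; σ2 onset /pj/ (2C), coda /z/ ok → permitted
[lgaj.ttog] — σ1 onset /lg/ (2C), coda /j/ ok; σ2 onset /tt/ (2C), coda /g/ ok → permitted
[ti.ddow] — σ1 onset /t/, coda /∅/ ok; σ2 onset /dd/ (2C), coda /w/ ok → permitted
[zrap] — violates constraint (c): contains banned sequence /zr/ → not permitted
Permitted: [rjo], [gja.wo], [pwag.pjoz], [lgaj.ttog], [ti.ddow] → 5.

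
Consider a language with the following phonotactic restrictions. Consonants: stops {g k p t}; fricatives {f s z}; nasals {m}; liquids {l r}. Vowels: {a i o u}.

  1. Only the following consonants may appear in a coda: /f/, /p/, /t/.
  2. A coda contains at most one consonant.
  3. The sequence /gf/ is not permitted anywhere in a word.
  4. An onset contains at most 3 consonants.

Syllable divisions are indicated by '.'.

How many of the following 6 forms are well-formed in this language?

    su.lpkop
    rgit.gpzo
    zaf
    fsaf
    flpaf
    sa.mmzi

su.lpkop — σ1 onset /s/, coda /∅/ ok; σ2 onset /lpk/ (3C), coda /p/ ok → well-formed
rgit.gpzo — σ1 onset /rg/ (2C), coda /t/ ok; σ2 onset /gpz/ (3C), coda /∅/ ok → well-formed
zaf — σ1 onset /z/, coda /f/ ok → well-formed
fsaf — σ1 onset /fs/ (2C), coda /f/ ok → well-formed
flpaf — σ1 onset /flp/ (3C), coda /f/ ok → well-formed
sa.mmzi — σ1 onset /s/, coda /∅/ ok; σ2 onset /mmz/ (3C), coda /∅/ ok → well-formed
Well-formed: su.lpkop, rgit.gpzo, zaf, fsaf, flpaf, sa.mmzi → 6.

6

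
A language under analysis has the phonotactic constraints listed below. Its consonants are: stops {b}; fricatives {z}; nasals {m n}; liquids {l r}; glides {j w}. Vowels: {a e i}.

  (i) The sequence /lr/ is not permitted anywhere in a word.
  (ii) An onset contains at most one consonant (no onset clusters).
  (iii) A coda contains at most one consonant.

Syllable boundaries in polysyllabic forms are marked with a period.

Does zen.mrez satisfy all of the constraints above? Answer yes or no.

no

zen.mrez — violates constraint (ii): syllable 2 onset /mr/ has 2 consonants (> 1) → illicit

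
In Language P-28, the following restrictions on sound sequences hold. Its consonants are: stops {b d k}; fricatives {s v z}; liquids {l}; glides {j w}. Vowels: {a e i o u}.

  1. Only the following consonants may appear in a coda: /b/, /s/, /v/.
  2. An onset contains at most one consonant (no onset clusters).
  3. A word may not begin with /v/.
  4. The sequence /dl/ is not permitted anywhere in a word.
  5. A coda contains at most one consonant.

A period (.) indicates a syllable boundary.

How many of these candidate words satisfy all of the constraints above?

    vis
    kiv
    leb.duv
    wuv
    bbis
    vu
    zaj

vis — violates constraint 3: word begins with /v/ → not permitted
kiv — σ1 onset /k/, coda /v/ ok → permitted
leb.duv — σ1 onset /l/, coda /b/ ok; σ2 onset /d/, coda /v/ ok → permitted
wuv — σ1 onset /w/, coda /v/ ok → permitted
bbis — violates constraint 2: syllable 1 onset /bb/ has 2 consonants (> 1) → not permitted
vu — violates constraint 3: word begins with /v/ → not permitted
zaj — violates constraint 1: syllable 1 coda contains /j/, which is not a licensed coda consonant → not permitted
Permitted: kiv, leb.duv, wuv → 3.

3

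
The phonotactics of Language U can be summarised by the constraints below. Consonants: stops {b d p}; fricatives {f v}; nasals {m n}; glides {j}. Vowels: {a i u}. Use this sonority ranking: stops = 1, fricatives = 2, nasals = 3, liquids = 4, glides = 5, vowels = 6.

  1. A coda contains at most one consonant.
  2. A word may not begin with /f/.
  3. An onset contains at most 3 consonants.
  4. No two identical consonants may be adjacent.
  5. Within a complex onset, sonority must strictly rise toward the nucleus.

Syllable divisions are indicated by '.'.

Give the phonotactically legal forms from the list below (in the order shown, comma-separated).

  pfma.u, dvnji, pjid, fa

pfma.u — σ1 onset /pfm/ (1→2→3 rises), coda /∅/ ok; σ2 onset /∅/, coda /∅/ ok → phonotactically legal
dvnji — violates constraint 3: syllable 1 onset /dvnj/ has 4 consonants (> 3) → phonotactically illegal
pjid — σ1 onset /pj/ (1→5 rises), coda /d/ ok → phonotactically legal
fa — violates constraint 2: word begins with /f/ → phonotactically illegal

pfma.u, pjid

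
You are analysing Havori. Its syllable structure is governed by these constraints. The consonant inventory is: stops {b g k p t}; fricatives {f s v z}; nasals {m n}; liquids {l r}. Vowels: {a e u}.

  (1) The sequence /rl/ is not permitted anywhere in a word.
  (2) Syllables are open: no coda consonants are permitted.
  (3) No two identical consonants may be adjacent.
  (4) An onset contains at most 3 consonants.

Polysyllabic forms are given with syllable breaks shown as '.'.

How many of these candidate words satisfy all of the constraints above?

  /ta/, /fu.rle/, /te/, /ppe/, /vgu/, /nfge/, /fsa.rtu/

/ta/ — σ1 onset /t/, coda /∅/ ok → well-formed
/fu.rle/ — violates constraint 1: contains banned sequence /rl/ → ill-formed
/te/ — σ1 onset /t/, coda /∅/ ok → well-formed
/ppe/ — violates constraint 3: adjacent identical consonants /pp/ → ill-formed
/vgu/ — σ1 onset /vg/ (2C), coda /∅/ ok → well-formed
/nfge/ — σ1 onset /nfg/ (3C), coda /∅/ ok → well-formed
/fsa.rtu/ — σ1 onset /fs/ (2C), coda /∅/ ok; σ2 onset /rt/ (2C), coda /∅/ ok → well-formed
Well-formed: /ta/, /te/, /vgu/, /nfge/, /fsa.rtu/ → 5.

5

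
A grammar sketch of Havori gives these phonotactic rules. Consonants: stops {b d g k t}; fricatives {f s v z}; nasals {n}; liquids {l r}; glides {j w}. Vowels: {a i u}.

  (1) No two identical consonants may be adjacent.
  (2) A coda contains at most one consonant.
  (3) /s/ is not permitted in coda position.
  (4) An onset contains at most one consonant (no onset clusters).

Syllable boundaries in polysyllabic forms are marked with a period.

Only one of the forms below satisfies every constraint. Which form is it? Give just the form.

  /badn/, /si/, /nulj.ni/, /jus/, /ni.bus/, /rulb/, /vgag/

/badn/ — violates constraint 2: syllable 1 coda /dn/ has 2 consonants (> 1) → illicit
/si/ — σ1 onset /s/, coda /∅/ ok → licit
/nulj.ni/ — violates constraint 2: syllable 1 coda /lj/ has 2 consonants (> 1) → illicit
/jus/ — violates constraint 3: syllable 1 coda contains /s/ → illicit
/ni.bus/ — violates constraint 3: syllable 2 coda contains /s/ → illicit
/rulb/ — violates constraint 2: syllable 1 coda /lb/ has 2 consonants (> 1) → illicit
/vgag/ — violates constraint 4: syllable 1 onset /vg/ has 2 consonants (> 1) → illicit

/si/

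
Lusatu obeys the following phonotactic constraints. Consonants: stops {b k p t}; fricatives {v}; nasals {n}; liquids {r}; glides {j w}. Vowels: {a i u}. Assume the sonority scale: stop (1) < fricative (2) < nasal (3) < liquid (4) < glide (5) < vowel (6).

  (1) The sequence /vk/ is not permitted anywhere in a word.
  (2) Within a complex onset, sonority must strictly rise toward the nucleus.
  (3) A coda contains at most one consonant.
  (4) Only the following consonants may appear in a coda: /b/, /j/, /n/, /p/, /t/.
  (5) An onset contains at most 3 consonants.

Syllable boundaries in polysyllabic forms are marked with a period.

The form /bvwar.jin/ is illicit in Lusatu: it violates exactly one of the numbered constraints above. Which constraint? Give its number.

/bvwar.jin/: syllable 1 coda contains /r/, which is not a licensed coda consonant.
This is a violation of constraint 4: "Only the following consonants may appear in a coda: /b/, /j/, /n/, /p/, /t/."
The remaining constraints (1, 2, 3, 5) are satisfied.

4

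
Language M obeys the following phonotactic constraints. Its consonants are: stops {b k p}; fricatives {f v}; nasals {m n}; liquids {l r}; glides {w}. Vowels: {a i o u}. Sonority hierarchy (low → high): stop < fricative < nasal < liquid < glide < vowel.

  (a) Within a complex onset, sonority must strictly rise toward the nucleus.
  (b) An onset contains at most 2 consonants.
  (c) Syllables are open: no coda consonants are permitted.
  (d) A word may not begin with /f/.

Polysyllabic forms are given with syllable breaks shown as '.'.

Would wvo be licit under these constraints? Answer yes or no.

wvo — violates constraint (a): syllable 1 onset /wv/: /w/ (glide, 5) → /v/ (fricative, 2) does not rise → illicit

no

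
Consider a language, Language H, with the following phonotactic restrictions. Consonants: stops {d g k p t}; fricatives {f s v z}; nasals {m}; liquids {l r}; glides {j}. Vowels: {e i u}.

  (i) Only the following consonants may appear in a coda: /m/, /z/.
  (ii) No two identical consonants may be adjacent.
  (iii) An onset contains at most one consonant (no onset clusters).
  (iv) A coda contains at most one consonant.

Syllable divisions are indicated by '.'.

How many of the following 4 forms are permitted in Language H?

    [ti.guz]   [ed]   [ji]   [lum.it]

2

[ti.guz] — σ1 onset /t/, coda /∅/ ok; σ2 onset /g/, coda /z/ ok → permitted
[ed] — violates constraint (i): syllable 1 coda contains /d/, which is not a licensed coda consonant → not permitted
[ji] — σ1 onset /j/, coda /∅/ ok → permitted
[lum.it] — violates constraint (i): syllable 2 coda contains /t/, which is not a licensed coda consonant → not permitted
Permitted: [ti.guz], [ji] → 2.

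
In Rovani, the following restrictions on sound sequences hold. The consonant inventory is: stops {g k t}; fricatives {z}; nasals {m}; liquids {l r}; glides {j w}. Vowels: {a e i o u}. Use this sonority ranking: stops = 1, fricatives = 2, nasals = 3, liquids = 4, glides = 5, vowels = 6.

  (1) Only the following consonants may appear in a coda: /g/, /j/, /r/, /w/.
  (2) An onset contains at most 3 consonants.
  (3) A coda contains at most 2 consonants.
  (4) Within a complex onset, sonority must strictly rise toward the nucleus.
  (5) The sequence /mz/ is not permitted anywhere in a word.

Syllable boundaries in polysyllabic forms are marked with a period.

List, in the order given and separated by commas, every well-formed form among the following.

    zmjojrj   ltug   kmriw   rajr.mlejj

kmriw, rajr.mlejj

zmjojrj — violates constraint 3: syllable 1 coda /jrj/ has 3 consonants (> 2) → ill-formed
ltug — violates constraint 4: syllable 1 onset /lt/: /l/ (liquid, 4) → /t/ (stop, 1) does not rise → ill-formed
kmriw — σ1 onset /kmr/ (1→3→4 rises), coda /w/ ok → well-formed
rajr.mlejj — σ1 onset /r/, coda /jr/ (2C) ok; σ2 onset /ml/ (3→4 rises), coda /jj/ (2C) ok → well-formed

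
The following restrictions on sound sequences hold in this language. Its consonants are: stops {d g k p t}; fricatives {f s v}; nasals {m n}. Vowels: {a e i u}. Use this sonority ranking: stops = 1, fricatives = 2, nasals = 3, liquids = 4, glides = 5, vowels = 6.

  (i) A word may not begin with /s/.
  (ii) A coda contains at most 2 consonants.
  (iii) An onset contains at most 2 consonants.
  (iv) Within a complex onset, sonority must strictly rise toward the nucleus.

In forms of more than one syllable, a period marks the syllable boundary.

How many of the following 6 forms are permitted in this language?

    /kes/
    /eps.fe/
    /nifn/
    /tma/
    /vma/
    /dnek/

/kes/ — σ1 onset /k/, coda /s/ ok → permitted
/eps.fe/ — σ1 onset /∅/, coda /ps/ (2C) ok; σ2 onset /f/, coda /∅/ ok → permitted
/nifn/ — σ1 onset /n/, coda /fn/ (2C) ok → permitted
/tma/ — σ1 onset /tm/ (1→3 rises), coda /∅/ ok → permitted
/vma/ — σ1 onset /vm/ (2→3 rises), coda /∅/ ok → permitted
/dnek/ — σ1 onset /dn/ (1→3 rises), coda /k/ ok → permitted
Permitted: /kes/, /eps.fe/, /nifn/, /tma/, /vma/, /dnek/ → 6.

6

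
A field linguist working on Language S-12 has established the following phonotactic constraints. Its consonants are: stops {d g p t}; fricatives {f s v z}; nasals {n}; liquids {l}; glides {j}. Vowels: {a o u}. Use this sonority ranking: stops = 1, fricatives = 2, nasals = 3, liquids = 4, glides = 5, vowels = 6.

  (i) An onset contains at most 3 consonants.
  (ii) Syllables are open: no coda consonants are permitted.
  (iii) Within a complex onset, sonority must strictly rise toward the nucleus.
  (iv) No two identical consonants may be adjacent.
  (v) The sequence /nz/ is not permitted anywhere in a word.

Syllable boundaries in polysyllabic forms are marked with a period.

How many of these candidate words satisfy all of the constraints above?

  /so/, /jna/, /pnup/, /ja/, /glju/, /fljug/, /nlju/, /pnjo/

/so/ — σ1 onset /s/, coda /∅/ ok → permitted
/jna/ — violates constraint (iii): syllable 1 onset /jn/: /j/ (glide, 5) → /n/ (nasal, 3) does not rise → not permitted
/pnup/ — violates constraint (ii): syllable 1 coda /p/ has 1 consonant (> 0) → not permitted
/ja/ — σ1 onset /j/, coda /∅/ ok → permitted
/glju/ — σ1 onset /glj/ (1→4→5 rises), coda /∅/ ok → permitted
/fljug/ — violates constraint (ii): syllable 1 coda /g/ has 1 consonant (> 0) → not permitted
/nlju/ — σ1 onset /nlj/ (3→4→5 rises), coda /∅/ ok → permitted
/pnjo/ — σ1 onset /pnj/ (1→3→5 rises), coda /∅/ ok → permitted
Permitted: /so/, /ja/, /glju/, /nlju/, /pnjo/ → 5.

5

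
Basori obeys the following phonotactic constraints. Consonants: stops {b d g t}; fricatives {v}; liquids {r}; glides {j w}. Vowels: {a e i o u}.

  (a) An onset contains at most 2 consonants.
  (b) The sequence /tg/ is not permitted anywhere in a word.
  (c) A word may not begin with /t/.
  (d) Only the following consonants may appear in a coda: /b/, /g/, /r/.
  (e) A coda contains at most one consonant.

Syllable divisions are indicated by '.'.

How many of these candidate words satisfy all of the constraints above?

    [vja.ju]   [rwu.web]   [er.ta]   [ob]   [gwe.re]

[vja.ju] — σ1 onset /vj/ (2C), coda /∅/ ok; σ2 onset /j/, coda /∅/ ok → phonotactically legal
[rwu.web] — σ1 onset /rw/ (2C), coda /∅/ ok; σ2 onset /w/, coda /b/ ok → phonotactically legal
[er.ta] — σ1 onset /∅/, coda /r/ ok; σ2 onset /t/, coda /∅/ ok → phonotactically legal
[ob] — σ1 onset /∅/, coda /b/ ok → phonotactically legal
[gwe.re] — σ1 onset /gw/ (2C), coda /∅/ ok; σ2 onset /r/, coda /∅/ ok → phonotactically legal
Phonotactically legal: [vja.ju], [rwu.web], [er.ta], [ob], [gwe.re] → 5.

5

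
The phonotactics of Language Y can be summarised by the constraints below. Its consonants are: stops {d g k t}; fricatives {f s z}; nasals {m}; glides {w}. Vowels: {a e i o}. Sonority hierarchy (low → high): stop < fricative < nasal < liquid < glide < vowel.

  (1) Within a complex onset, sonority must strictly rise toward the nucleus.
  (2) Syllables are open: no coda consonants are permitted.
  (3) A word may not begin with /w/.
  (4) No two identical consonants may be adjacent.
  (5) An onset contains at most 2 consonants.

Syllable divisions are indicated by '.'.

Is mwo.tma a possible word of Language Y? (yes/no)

yes

mwo.tma — σ1 onset /mw/ (3→5 rises), coda /∅/ ok; σ2 onset /tm/ (1→3 rises), coda /∅/ ok → permitted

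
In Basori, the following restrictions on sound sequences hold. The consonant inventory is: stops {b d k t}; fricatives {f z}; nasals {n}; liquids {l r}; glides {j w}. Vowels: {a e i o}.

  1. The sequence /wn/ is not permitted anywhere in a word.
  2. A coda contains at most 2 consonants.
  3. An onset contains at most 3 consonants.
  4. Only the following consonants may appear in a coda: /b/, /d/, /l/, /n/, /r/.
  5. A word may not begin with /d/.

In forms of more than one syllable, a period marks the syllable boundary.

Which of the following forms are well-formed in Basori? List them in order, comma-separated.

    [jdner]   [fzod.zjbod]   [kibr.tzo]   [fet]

[jdner], [fzod.zjbod], [kibr.tzo]

[jdner] — σ1 onset /jdn/ (3C), coda /r/ ok → well-formed
[fzod.zjbod] — σ1 onset /fz/ (2C), coda /d/ ok; σ2 onset /zjb/ (3C), coda /d/ ok → well-formed
[kibr.tzo] — σ1 onset /k/, coda /br/ (2C) ok; σ2 onset /tz/ (2C), coda /∅/ ok → well-formed
[fet] — violates constraint 4: syllable 1 coda contains /t/, which is not a licensed coda consonant → ill-formed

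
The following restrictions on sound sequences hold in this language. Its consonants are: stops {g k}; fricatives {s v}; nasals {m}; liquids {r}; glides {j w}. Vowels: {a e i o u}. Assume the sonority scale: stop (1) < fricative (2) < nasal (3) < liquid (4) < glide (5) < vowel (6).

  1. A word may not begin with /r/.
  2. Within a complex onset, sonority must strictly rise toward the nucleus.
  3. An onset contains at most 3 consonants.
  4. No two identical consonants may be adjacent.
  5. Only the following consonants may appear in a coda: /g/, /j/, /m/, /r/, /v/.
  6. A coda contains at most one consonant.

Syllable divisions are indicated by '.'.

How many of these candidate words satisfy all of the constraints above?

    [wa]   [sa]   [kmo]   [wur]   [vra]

5

[wa] — σ1 onset /w/, coda /∅/ ok → phonotactically legal
[sa] — σ1 onset /s/, coda /∅/ ok → phonotactically legal
[kmo] — σ1 onset /km/ (1→3 rises), coda /∅/ ok → phonotactically legal
[wur] — σ1 onset /w/, coda /r/ ok → phonotactically legal
[vra] — σ1 onset /vr/ (2→4 rises), coda /∅/ ok → phonotactically legal
Phonotactically legal: [wa], [sa], [kmo], [wur], [vra] → 5.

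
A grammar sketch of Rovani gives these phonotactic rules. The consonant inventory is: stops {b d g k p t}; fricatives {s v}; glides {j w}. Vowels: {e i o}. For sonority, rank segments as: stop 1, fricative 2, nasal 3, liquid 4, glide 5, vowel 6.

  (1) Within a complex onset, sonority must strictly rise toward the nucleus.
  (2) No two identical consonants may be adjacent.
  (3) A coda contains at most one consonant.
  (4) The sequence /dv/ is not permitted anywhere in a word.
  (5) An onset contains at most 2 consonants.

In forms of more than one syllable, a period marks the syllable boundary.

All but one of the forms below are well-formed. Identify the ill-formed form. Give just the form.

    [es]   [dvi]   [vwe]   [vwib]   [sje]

[es] — σ1 onset /∅/, coda /s/ ok → well-formed
[dvi] — violates constraint 4: contains banned sequence /dv/ → ill-formed
[vwe] — σ1 onset /vw/ (2→5 rises), coda /∅/ ok → well-formed
[vwib] — σ1 onset /vw/ (2→5 rises), coda /b/ ok → well-formed
[sje] — σ1 onset /sj/ (2→5 rises), coda /∅/ ok → well-formed

[dvi]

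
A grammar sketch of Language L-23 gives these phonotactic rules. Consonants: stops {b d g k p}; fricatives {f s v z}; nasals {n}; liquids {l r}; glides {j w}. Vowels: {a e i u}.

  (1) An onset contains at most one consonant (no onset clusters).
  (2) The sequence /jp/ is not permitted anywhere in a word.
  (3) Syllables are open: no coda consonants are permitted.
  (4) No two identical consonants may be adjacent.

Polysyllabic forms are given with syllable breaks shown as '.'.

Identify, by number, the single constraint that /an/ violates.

/an/: syllable 1 coda /n/ has 1 consonant (> 0).
This is a violation of constraint 3: "Syllables are open: no coda consonants are permitted."
The remaining constraints (1, 2, 4) are satisfied.

3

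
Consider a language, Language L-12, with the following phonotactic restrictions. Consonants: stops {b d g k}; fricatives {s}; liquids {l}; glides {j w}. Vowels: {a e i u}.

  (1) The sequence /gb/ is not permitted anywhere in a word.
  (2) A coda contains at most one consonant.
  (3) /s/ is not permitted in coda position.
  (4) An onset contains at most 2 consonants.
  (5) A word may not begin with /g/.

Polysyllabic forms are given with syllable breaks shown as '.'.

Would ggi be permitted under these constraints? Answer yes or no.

no

ggi — violates constraint 5: word begins with /g/ → not permitted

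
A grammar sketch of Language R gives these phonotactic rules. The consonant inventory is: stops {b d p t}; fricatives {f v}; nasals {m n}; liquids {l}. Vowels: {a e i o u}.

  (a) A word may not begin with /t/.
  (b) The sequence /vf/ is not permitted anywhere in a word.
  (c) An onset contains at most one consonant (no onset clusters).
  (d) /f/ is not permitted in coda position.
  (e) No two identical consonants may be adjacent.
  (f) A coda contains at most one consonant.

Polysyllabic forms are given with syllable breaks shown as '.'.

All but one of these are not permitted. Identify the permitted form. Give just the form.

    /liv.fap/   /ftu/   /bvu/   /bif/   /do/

/do/

/liv.fap/ — violates constraint (b): contains banned sequence /vf/ → not permitted
/ftu/ — violates constraint (c): syllable 1 onset /ft/ has 2 consonants (> 1) → not permitted
/bvu/ — violates constraint (c): syllable 1 onset /bv/ has 2 consonants (> 1) → not permitted
/bif/ — violates constraint (d): syllable 1 coda contains /f/ → not permitted
/do/ — σ1 onset /d/, coda /∅/ ok → permitted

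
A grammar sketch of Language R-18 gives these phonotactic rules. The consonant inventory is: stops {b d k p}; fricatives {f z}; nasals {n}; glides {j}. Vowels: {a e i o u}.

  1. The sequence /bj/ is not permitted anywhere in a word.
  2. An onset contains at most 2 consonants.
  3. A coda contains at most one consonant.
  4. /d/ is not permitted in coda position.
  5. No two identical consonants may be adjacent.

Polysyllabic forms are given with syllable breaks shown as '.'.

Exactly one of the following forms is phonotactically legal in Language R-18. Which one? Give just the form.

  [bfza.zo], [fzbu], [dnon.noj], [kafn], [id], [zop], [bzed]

[bfza.zo] — violates constraint 2: syllable 1 onset /bfz/ has 3 consonants (> 2) → phonotactically illegal
[fzbu] — violates constraint 2: syllable 1 onset /fzb/ has 3 consonants (> 2) → phonotactically illegal
[dnon.noj] — violates constraint 5: adjacent identical consonants /nn/ → phonotactically illegal
[kafn] — violates constraint 3: syllable 1 coda /fn/ has 2 consonants (> 1) → phonotactically illegal
[id] — violates constraint 4: syllable 1 coda contains /d/ → phonotactically illegal
[zop] — σ1 onset /z/, coda /p/ ok → phonotactically legal
[bzed] — violates constraint 4: syllable 1 coda contains /d/ → phonotactically illegal

[zop]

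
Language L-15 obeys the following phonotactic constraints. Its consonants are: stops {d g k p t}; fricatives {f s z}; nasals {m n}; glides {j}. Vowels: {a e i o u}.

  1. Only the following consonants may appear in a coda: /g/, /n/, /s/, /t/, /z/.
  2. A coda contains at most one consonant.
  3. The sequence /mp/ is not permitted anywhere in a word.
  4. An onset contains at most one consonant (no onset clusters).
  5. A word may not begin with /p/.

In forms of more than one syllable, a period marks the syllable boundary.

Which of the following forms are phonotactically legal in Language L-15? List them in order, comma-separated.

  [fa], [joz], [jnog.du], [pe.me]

[fa] — σ1 onset /f/, coda /∅/ ok → phonotactically legal
[joz] — σ1 onset /j/, coda /z/ ok → phonotactically legal
[jnog.du] — violates constraint 4: syllable 1 onset /jn/ has 2 consonants (> 1) → phonotactically illegal
[pe.me] — violates constraint 5: word begins with /p/ → phonotactically illegal

[fa], [joz]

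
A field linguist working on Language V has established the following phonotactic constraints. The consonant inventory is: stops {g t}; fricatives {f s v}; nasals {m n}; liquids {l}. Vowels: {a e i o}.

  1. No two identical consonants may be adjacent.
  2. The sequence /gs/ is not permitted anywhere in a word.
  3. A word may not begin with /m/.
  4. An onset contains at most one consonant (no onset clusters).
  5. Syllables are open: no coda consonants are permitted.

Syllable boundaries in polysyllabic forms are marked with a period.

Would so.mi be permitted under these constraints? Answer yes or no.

so.mi — σ1 onset /s/, coda /∅/ ok; σ2 onset /m/, coda /∅/ ok → permitted

yes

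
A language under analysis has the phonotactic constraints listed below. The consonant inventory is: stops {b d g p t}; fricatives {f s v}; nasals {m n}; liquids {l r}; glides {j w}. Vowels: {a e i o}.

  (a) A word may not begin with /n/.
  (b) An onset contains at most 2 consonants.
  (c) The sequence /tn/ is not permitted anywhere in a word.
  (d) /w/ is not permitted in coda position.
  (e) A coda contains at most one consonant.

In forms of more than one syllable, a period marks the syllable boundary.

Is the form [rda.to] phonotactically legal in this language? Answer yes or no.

[rda.to] — σ1 onset /rd/ (2C), coda /∅/ ok; σ2 onset /t/, coda /∅/ ok → phonotactically legal

yes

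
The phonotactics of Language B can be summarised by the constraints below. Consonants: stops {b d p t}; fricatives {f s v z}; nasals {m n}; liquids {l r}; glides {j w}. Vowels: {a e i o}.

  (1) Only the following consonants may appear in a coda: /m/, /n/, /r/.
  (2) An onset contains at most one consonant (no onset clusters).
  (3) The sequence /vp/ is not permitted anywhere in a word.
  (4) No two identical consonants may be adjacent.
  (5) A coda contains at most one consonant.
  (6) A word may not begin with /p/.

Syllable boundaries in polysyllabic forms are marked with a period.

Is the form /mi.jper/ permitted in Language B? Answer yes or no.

no

/mi.jper/ — violates constraint 2: syllable 2 onset /jp/ has 2 consonants (> 1) → not permitted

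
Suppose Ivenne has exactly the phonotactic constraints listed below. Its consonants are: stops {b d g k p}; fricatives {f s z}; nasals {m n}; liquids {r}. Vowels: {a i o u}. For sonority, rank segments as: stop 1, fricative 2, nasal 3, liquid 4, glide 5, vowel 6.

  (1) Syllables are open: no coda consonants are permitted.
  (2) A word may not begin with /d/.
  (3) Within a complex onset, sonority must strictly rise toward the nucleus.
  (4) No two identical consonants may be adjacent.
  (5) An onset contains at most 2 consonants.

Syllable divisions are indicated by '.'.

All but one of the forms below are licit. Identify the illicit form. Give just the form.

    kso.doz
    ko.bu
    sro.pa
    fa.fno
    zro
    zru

kso.doz

kso.doz — violates constraint 1: syllable 2 coda /z/ has 1 consonant (> 0) → illicit
ko.bu — σ1 onset /k/, coda /∅/ ok; σ2 onset /b/, coda /∅/ ok → licit
sro.pa — σ1 onset /sr/ (2→4 rises), coda /∅/ ok; σ2 onset /p/, coda /∅/ ok → licit
fa.fno — σ1 onset /f/, coda /∅/ ok; σ2 onset /fn/ (2→3 rises), coda /∅/ ok → licit
zro — σ1 onset /zr/ (2→4 rises), coda /∅/ ok → licit
zru — σ1 onset /zr/ (2→4 rises), coda /∅/ ok → licit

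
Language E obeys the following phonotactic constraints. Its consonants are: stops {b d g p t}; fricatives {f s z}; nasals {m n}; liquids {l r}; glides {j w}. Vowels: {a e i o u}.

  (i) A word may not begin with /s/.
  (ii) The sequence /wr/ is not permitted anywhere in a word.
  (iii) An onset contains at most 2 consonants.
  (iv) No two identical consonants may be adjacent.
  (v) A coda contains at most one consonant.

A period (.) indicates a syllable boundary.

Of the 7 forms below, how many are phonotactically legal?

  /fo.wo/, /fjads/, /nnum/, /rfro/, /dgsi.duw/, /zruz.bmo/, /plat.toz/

/fo.wo/ — σ1 onset /f/, coda /∅/ ok; σ2 onset /w/, coda /∅/ ok → phonotactically legal
/fjads/ — violates constraint (v): syllable 1 coda /ds/ has 2 consonants (> 1) → phonotactically illegal
/nnum/ — violates constraint (iv): adjacent identical consonants /nn/ → phonotactically illegal
/rfro/ — violates constraint (iii): syllable 1 onset /rfr/ has 3 consonants (> 2) → phonotactically illegal
/dgsi.duw/ — violates constraint (iii): syllable 1 onset /dgs/ has 3 consonants (> 2) → phonotactically illegal
/zruz.bmo/ — σ1 onset /zr/ (2C), coda /z/ ok; σ2 onset /bm/ (2C), coda /∅/ ok → phonotactically legal
/plat.toz/ — violates constraint (iv): adjacent identical consonants /tt/ → phonotactically illegal
Phonotactically legal: /fo.wo/, /zruz.bmo/ → 2.

2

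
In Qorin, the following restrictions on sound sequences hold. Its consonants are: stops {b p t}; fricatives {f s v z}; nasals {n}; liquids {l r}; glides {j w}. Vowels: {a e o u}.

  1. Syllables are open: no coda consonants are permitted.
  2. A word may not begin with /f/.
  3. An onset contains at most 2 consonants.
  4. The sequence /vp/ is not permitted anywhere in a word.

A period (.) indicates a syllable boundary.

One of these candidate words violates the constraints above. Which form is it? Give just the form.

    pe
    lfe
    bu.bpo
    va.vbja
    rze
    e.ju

va.vbja

pe — σ1 onset /p/, coda /∅/ ok → licit
lfe — σ1 onset /lf/ (2C), coda /∅/ ok → licit
bu.bpo — σ1 onset /b/, coda /∅/ ok; σ2 onset /bp/ (2C), coda /∅/ ok → licit
va.vbja — violates constraint 3: syllable 2 onset /vbj/ has 3 consonants (> 2) → illicit
rze — σ1 onset /rz/ (2C), coda /∅/ ok → licit
e.ju — σ1 onset /∅/, coda /∅/ ok; σ2 onset /j/, coda /∅/ ok → licit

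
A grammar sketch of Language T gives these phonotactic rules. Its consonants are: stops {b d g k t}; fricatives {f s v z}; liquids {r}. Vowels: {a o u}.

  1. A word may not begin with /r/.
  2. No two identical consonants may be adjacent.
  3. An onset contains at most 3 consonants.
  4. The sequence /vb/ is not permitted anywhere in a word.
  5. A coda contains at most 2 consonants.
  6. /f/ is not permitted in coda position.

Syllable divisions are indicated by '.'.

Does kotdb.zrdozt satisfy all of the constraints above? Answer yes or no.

kotdb.zrdozt — violates constraint 5: syllable 1 coda /tdb/ has 3 consonants (> 2) → not permitted

no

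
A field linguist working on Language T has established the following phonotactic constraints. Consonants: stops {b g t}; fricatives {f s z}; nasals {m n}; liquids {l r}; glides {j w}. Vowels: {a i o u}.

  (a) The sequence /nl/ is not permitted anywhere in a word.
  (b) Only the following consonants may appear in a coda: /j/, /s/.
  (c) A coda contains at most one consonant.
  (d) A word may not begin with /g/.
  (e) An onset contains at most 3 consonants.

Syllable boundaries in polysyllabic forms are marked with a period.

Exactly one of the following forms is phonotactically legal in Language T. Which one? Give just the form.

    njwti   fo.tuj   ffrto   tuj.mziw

njwti — violates constraint (e): syllable 1 onset /njwt/ has 4 consonants (> 3) → phonotactically illegal
fo.tuj — σ1 onset /f/, coda /∅/ ok; σ2 onset /t/, coda /j/ ok → phonotactically legal
ffrto — violates constraint (e): syllable 1 onset /ffrt/ has 4 consonants (> 3) → phonotactically illegal
tuj.mziw — violates constraint (b): syllable 2 coda contains /w/, which is not a licensed coda consonant → phonotactically illegal

fo.tuj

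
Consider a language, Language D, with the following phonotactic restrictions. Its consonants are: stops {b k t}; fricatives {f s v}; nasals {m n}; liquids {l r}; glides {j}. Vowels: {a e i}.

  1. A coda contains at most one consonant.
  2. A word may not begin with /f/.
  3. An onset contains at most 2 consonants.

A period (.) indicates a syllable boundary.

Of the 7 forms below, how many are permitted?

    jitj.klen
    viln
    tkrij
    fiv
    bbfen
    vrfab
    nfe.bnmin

0

jitj.klen — violates constraint 1: syllable 1 coda /tj/ has 2 consonants (> 1) → not permitted
viln — violates constraint 1: syllable 1 coda /ln/ has 2 consonants (> 1) → not permitted
tkrij — violates constraint 3: syllable 1 onset /tkr/ has 3 consonants (> 2) → not permitted
fiv — violates constraint 2: word begins with /f/ → not permitted
bbfen — violates constraint 3: syllable 1 onset /bbf/ has 3 consonants (> 2) → not permitted
vrfab — violates constraint 3: syllable 1 onset /vrf/ has 3 consonants (> 2) → not permitted
nfe.bnmin — violates constraint 3: syllable 2 onset /bnm/ has 3 consonants (> 2) → not permitted
No form is permitted → 0.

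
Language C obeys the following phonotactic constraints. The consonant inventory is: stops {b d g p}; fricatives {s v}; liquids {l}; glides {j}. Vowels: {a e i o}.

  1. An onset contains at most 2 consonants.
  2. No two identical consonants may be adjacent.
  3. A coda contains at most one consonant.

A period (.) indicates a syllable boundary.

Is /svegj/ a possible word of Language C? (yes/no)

/svegj/ — violates constraint 3: syllable 1 coda /gj/ has 2 consonants (> 1) → phonotactically illegal

no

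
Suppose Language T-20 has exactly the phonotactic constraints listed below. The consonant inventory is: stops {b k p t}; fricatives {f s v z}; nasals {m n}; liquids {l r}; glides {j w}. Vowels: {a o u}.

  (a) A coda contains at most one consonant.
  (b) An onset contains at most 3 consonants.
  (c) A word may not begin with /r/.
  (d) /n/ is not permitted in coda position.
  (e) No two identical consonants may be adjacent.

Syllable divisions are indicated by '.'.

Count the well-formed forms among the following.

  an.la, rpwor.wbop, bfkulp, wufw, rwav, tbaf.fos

an.la — violates constraint (d): syllable 1 coda contains /n/ → ill-formed
rpwor.wbop — violates constraint (c): word begins with /r/ → ill-formed
bfkulp — violates constraint (a): syllable 1 coda /lp/ has 2 consonants (> 1) → ill-formed
wufw — violates constraint (a): syllable 1 coda /fw/ has 2 consonants (> 1) → ill-formed
rwav — violates constraint (c): word begins with /r/ → ill-formed
tbaf.fos — violates constraint (e): adjacent identical consonants /ff/ → ill-formed
No form is well-formed → 0.

0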